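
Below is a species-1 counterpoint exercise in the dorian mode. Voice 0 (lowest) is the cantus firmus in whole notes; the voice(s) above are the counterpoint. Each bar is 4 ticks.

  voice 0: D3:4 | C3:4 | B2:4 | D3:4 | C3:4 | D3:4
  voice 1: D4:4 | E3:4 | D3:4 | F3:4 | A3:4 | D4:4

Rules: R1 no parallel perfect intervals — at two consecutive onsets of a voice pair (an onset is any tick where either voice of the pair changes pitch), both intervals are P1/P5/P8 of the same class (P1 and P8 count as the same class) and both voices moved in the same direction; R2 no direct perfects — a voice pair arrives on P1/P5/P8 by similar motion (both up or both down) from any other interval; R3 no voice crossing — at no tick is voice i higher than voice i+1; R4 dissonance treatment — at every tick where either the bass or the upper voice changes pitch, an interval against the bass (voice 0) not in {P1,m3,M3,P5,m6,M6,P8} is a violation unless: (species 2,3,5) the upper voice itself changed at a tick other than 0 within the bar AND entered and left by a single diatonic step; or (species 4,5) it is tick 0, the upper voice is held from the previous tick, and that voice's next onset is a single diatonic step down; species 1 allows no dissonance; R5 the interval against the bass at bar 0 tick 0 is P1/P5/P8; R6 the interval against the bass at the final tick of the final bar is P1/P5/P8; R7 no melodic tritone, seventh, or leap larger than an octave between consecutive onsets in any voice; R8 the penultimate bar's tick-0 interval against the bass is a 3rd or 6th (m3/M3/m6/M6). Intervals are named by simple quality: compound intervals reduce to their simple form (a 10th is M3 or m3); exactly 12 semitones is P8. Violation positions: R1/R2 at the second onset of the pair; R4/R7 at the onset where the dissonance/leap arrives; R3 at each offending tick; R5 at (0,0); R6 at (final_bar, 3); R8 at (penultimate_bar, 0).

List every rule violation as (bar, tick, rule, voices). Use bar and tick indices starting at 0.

(1, 0, R7, (1,))
(5, 0, R2, (0, 1))

bar 0: v0=D3 v1=D4 downbeat P8
bar 1: v0=C3 v1=E3 downbeat M3
bar 2: v0=B2 v1=D3 downbeat m3
bar 3: v0=D3 v1=F3 downbeat m3
bar 4: v0=C3 v1=A3 downbeat M6
bar 5: v0=D3 v1=D4 downbeat P8
  -> R7 @ bar 1 tick 0 v(1,): D4->E3 leap 10st
  -> R2 @ bar 5 tick 0 v(0, 1): C3/A3 M6 -> D3/D4 P8 similar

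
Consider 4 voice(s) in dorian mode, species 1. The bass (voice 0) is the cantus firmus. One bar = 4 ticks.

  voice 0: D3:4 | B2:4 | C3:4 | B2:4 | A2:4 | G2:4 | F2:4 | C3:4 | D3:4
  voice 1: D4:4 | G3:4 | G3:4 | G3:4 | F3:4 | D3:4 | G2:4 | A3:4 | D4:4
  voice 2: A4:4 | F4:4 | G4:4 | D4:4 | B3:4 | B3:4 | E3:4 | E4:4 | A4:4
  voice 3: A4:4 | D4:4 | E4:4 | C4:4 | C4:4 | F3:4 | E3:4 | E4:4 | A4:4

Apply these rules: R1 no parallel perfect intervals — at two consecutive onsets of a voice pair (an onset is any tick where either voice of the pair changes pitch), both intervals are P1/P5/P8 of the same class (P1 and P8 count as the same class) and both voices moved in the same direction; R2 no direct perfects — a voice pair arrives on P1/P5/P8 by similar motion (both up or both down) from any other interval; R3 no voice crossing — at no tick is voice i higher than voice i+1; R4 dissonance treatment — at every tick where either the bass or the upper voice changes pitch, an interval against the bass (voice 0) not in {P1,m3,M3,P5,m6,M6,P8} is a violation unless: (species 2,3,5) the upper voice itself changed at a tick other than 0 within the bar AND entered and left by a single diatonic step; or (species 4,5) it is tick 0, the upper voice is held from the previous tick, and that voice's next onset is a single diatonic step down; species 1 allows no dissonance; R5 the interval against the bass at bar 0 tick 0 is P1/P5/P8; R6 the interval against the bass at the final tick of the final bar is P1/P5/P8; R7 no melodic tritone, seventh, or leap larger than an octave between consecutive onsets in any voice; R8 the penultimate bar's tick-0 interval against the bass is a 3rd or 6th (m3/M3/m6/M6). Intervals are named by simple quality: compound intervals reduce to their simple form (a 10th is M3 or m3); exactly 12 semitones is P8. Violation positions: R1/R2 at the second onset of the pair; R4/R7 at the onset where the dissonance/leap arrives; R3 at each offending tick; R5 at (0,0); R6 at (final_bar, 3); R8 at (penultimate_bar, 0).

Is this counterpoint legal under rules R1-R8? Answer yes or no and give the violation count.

No (37 violations)

bar 0: v0=D3 v1=D4 v2=A4 v3=A4 (P5)
bar 1: v0=B2 v1=G3 v2=F4 v3=D4 (m3)
bar 2: v0=C3 v1=G3 v2=G4 v3=E4 (M3)
bar 3: v0=B2 v1=G3 v2=D4 v3=C4 (m2)
bar 4: v0=A2 v1=F3 v2=B3 v3=C4 (m3)
bar 5: v0=G2 v1=D3 v2=B3 v3=F3 (m7)
bar 6: v0=F2 v1=G2 v2=E3 v3=E3 (M7)
bar 7: v0=C3 v1=A3 v2=E4 v3=E4 (M3)
bar 8: v0=D3 v1=D4 v2=A4 v3=A4 (P5)
  R1 @ bar1.0: D4/A4 P5 -> G3/D4 P5 similar
  R3 @ bar1.0: F4 above D4
  R4 @ bar1.0: B2/F4 TT untreated
  R3 @ bar1.1: F4 above D4
  R3 @ bar1.2: F4 above D4
  R3 @ bar1.3: F4 above D4
  R2 @ bar2.0: B2/F4 TT -> C3/G4 P5 similar
  R3 @ bar2.0: G4 above E4
  R3 @ bar2.1: G4 above E4
  R3 @ bar2.2: G4 above E4
  R3 @ bar2.3: G4 above E4
  R3 @ bar3.0: D4 above C4
  R4 @ bar3.0: B2/C4 m2 untreated
  R3 @ bar3.1: D4 above C4
  R3 @ bar3.2: D4 above C4
  R3 @ bar3.3: D4 above C4
  R4 @ bar4.0: A2/B3 M2 untreated
  R2 @ bar5.0: A2/F3 m6 -> G2/D3 P5 similar
  R3 @ bar5.0: B3 above F3
  R4 @ bar5.0: G2/F3 m7 untreated
  R3 @ bar5.1: B3 above F3
  R3 @ bar5.2: B3 above F3
  R3 @ bar5.3: B3 above F3
  R2 @ bar6.0: B3/F3 TT -> E3/E3 P1 similar
  R4 @ bar6.0: F2/G2 M2 untreated
  R4 @ bar6.0: F2/E3 M7 untreated
  R4 @ bar6.0: F2/E3 M7 untreated
  R1 @ bar7.0: E3/E3 P1 -> E4/E4 P1 similar
  R2 @ bar7.0: G2/E3 M6 -> A3/E4 P5 similar
  R2 @ bar7.0: G2/E3 M6 -> A3/E4 P5 similar
  R7 @ bar7.0: G2->A3 leap 14st
  R1 @ bar8.0: A3/E4 P5 -> D4/A4 P5 similar
  R1 @ bar8.0: A3/E4 P5 -> D4/A4 P5 similar
  R1 @ bar8.0: E4/E4 P1 -> A4/A4 P1 similar
  R2 @ bar8.0: C3/A3 M6 -> D3/D4 P8 similar
  R2 @ bar8.0: C3/E4 M3 -> D3/A4 P5 similar
  R2 @ bar8.0: C3/E4 M3 -> D3/A4 P5 similar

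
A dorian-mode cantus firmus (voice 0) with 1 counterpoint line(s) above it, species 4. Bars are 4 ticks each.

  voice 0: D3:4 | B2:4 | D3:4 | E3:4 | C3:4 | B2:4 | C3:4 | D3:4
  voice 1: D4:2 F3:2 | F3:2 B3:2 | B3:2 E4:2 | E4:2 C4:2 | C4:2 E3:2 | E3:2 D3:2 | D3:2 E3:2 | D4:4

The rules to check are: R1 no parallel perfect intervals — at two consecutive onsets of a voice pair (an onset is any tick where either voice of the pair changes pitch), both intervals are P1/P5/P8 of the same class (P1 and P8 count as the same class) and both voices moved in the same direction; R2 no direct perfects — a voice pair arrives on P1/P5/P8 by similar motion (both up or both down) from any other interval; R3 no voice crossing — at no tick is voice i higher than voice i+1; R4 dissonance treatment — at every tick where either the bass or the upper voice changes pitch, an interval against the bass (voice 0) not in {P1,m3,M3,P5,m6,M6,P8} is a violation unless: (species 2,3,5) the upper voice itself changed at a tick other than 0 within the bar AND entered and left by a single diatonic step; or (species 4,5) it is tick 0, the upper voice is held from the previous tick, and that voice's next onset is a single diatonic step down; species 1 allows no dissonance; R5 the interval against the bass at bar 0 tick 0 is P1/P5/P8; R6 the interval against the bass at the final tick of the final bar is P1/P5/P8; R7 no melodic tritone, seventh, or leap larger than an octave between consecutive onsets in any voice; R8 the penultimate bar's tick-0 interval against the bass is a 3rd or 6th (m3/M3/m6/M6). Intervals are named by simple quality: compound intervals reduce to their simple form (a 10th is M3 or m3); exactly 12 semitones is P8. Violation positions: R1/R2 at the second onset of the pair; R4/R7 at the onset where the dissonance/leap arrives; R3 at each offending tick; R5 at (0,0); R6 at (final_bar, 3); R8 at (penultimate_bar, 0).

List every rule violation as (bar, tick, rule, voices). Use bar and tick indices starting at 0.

bar 0: v0=D3 v1=D4 downbeat P8
bar 1: v0=B2 v1=F3 downbeat TT
bar 2: v0=D3 v1=B3 downbeat M6
bar 3: v0=E3 v1=E4 downbeat P8
bar 4: v0=C3 v1=C4 downbeat P8
bar 5: v0=B2 v1=E3 downbeat P4
bar 6: v0=C3 v1=D3 downbeat M2
bar 7: v0=D3 v1=D4 downbeat P8
  -> R4 @ bar 1 tick 0 v(0, 1): B2/F3 TT untreated
  -> R7 @ bar 1 tick 2 v(1,): F3->B3 leap 6st
  -> R4 @ bar 2 tick 2 v(0, 1): D3/E4 M2 untreated
  -> R4 @ bar 6 tick 0 v(0, 1): C3/D3 M2 untreated
  -> R8 @ bar 6 tick 0 v(0, 1): penult M2 not 3rd/6th
  -> R2 @ bar 7 tick 0 v(0, 1): C3/E3 M3 -> D3/D4 P8 similar
  -> R7 @ bar 7 tick 0 v(1,): E3->D4 leap 10st

(1, 0, R4, (0, 1))
(1, 2, R7, (1,))
(2, 2, R4, (0, 1))
(6, 0, R4, (0, 1))
(6, 0, R8, (0, 1))
(7, 0, R2, (0, 1))
(7, 0, R7, (1,))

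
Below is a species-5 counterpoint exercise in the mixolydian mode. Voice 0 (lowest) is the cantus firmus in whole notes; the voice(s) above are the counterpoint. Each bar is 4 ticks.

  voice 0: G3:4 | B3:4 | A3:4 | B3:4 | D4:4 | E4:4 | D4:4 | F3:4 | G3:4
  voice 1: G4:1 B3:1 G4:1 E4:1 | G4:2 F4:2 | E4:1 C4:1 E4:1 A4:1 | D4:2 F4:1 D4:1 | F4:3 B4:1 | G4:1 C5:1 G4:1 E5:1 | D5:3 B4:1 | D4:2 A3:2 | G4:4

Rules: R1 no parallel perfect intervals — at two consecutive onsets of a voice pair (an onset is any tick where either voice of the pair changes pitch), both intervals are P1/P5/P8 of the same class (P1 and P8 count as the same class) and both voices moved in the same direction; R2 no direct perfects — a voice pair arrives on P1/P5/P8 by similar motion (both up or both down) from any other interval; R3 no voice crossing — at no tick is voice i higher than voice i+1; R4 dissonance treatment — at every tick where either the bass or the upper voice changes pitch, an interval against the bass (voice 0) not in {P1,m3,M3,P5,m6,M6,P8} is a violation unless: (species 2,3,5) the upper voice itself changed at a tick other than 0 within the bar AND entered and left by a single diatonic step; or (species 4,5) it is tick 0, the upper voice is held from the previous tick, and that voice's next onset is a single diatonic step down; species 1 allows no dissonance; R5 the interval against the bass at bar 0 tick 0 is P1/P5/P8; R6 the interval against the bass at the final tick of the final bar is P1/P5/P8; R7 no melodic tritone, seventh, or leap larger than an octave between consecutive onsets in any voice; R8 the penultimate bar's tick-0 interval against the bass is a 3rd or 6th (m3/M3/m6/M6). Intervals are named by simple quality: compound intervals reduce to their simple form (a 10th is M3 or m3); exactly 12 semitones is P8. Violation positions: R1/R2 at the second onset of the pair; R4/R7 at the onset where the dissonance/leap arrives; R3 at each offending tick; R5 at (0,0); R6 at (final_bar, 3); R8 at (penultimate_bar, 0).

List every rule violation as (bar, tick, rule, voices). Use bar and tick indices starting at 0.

bar 0: v0=G3 v1=G4 downbeat P8
bar 1: v0=B3 v1=G4 downbeat m6
bar 2: v0=A3 v1=E4 downbeat P5
bar 3: v0=B3 v1=D4 downbeat m3
bar 4: v0=D4 v1=F4 downbeat m3
bar 5: v0=E4 v1=G4 downbeat m3
bar 6: v0=D4 v1=D5 downbeat P8
bar 7: v0=F3 v1=D4 downbeat M6
bar 8: v0=G3 v1=G4 downbeat P8
  -> R2 @ bar 2 tick 0 v(0, 1): B3/F4 TT -> A3/E4 P5 similar
  -> R4 @ bar 3 tick 2 v(0, 1): B3/F4 TT untreated
  -> R7 @ bar 4 tick 3 v(1,): F4->B4 leap 6st
  -> R1 @ bar 6 tick 0 v(0, 1): E4/E5 P8 -> D4/D5 P8 similar
  -> R2 @ bar 8 tick 0 v(0, 1): F3/A3 M3 -> G3/G4 P8 similar
  -> R7 @ bar 8 tick 0 v(1,): A3->G4 leap 10st

(2, 0, R2, (0, 1))
(3, 2, R4, (0, 1))
(4, 3, R7, (1,))
(6, 0, R1, (0, 1))
(8, 0, R2, (0, 1))
(8, 0, R7, (1,))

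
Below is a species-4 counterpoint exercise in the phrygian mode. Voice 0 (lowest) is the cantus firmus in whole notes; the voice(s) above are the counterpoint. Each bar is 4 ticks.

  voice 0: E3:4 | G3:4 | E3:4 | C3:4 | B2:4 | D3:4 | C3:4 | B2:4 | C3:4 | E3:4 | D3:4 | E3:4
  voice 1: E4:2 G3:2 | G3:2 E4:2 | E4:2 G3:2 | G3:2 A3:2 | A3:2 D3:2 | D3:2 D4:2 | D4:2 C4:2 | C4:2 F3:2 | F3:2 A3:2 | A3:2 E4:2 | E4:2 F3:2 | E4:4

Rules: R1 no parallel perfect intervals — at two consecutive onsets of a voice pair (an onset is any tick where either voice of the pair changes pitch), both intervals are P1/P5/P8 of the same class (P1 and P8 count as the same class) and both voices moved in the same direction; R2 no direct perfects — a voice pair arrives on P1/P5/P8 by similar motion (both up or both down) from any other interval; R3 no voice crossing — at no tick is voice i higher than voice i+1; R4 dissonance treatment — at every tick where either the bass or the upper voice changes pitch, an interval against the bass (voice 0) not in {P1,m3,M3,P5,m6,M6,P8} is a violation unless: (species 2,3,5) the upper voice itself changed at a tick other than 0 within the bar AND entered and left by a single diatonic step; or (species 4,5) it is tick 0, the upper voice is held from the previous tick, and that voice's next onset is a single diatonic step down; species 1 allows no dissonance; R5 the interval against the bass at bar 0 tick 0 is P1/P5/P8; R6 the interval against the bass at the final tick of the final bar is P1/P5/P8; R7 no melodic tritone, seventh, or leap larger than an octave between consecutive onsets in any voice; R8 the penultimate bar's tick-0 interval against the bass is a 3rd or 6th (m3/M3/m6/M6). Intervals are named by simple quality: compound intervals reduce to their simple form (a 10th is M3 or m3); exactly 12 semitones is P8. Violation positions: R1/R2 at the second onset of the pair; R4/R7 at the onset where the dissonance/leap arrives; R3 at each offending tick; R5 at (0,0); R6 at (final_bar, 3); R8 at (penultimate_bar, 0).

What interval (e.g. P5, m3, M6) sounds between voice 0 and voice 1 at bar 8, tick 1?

P4

voice 0=C3 voice 1=F3 -> P4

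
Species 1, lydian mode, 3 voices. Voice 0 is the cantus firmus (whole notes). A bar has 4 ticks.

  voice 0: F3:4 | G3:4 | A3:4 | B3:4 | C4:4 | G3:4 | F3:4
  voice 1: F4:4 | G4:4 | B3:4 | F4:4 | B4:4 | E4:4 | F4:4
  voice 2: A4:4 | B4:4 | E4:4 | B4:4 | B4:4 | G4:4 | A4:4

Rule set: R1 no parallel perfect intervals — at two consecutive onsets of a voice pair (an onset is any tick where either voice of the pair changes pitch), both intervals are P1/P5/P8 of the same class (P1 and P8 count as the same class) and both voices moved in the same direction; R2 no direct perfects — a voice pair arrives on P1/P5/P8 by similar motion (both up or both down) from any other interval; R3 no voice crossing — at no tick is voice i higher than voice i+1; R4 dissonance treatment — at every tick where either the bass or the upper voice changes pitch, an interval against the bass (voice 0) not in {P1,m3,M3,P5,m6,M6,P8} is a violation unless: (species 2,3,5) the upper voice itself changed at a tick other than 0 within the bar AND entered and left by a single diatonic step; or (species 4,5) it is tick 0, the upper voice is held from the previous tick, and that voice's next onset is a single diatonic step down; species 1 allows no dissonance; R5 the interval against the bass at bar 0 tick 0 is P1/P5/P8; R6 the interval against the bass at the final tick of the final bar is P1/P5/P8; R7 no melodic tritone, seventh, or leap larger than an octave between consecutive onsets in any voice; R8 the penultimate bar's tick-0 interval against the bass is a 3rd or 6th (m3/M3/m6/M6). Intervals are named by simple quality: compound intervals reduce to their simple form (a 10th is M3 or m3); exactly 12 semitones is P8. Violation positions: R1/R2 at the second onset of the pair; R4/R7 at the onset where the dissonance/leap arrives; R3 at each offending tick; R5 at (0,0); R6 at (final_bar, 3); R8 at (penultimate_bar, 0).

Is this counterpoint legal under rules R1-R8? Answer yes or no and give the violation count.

No (12 violations)

bar 0: v0=F3 v1=F4 v2=A4 (M3)
bar 1: v0=G3 v1=G4 v2=B4 (M3)
bar 2: v0=A3 v1=B3 v2=E4 (P5)
bar 3: v0=B3 v1=F4 v2=B4 (P8)
bar 4: v0=C4 v1=B4 v2=B4 (M7)
bar 5: v0=G3 v1=E4 v2=G4 (P8)
bar 6: v0=F3 v1=F4 v2=A4 (M3)
  R5 @ bar0.0: opens on M3
  R1 @ bar1.0: F3/F4 P8 -> G3/G4 P8 similar
  R4 @ bar2.0: A3/B3 M2 untreated
  R2 @ bar3.0: A3/E4 P5 -> B3/B4 P8 similar
  R4 @ bar3.0: B3/F4 TT untreated
  R7 @ bar3.0: B3->F4 leap 6st
  R4 @ bar4.0: C4/B4 M7 untreated
  R4 @ bar4.0: C4/B4 M7 untreated
  R7 @ bar4.0: F4->B4 leap 6st
  R2 @ bar5.0: C4/B4 M7 -> G3/G4 P8 similar
  R8 @ bar5.0: penult P8 not 3rd/6th
  R6 @ bar6.3: closes on M3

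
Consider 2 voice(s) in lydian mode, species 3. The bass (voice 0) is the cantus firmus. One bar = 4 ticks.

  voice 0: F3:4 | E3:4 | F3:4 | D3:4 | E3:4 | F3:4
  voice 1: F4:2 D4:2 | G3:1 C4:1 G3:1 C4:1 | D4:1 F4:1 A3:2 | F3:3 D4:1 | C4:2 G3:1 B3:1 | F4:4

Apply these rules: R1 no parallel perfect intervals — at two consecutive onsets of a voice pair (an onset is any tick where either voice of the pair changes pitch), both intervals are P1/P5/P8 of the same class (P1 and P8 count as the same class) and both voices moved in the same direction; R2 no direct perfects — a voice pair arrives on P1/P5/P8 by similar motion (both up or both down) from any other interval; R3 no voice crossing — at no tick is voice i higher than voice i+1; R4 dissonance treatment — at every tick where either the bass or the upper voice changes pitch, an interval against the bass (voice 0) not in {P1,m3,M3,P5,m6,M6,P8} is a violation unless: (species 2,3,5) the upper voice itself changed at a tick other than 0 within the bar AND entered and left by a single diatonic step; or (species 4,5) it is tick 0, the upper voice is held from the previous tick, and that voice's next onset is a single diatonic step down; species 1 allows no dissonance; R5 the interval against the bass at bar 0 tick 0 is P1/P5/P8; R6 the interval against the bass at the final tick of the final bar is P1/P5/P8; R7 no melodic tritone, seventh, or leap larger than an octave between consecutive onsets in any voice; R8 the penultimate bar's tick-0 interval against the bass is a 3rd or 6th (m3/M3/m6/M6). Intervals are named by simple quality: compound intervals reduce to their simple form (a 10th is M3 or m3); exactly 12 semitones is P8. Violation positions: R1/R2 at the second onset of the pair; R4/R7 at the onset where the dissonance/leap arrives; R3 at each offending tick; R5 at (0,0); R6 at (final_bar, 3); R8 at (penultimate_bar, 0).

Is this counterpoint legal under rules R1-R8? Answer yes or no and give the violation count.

No (2 violations)

bar 0: v0=F3 v1=F4 (P8)
bar 1: v0=E3 v1=G3 (m3)
bar 2: v0=F3 v1=D4 (M6)
bar 3: v0=D3 v1=F3 (m3)
bar 4: v0=E3 v1=C4 (m6)
bar 5: v0=F3 v1=F4 (P8)
  R2 @ bar5.0: E3/B3 P5 -> F3/F4 P8 similar
  R7 @ bar5.0: B3->F4 leap 6st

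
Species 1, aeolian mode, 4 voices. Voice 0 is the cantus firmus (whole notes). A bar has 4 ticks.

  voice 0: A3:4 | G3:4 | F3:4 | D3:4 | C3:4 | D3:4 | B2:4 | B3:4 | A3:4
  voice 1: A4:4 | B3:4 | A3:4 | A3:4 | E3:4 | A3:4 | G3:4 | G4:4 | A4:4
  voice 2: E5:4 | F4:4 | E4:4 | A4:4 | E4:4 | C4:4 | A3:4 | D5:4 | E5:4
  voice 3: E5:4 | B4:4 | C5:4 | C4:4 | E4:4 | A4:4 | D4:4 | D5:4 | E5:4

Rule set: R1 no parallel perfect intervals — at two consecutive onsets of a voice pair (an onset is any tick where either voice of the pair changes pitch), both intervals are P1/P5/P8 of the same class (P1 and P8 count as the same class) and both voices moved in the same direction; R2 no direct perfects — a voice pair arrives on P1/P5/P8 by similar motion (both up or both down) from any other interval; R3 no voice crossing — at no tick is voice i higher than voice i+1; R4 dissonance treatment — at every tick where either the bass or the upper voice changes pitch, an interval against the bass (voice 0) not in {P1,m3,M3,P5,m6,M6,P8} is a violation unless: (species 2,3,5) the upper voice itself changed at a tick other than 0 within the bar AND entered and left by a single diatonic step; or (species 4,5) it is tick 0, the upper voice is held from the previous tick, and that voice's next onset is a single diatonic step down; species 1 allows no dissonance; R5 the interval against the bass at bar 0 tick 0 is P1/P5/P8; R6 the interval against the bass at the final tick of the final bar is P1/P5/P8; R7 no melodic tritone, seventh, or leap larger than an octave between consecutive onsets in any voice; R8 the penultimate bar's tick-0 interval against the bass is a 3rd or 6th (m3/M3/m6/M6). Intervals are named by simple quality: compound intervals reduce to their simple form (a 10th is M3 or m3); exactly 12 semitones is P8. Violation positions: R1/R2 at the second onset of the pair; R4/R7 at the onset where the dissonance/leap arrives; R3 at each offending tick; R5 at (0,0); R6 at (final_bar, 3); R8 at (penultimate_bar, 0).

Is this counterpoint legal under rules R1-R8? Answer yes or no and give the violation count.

No (25 violations)

bar 0: v0=A3 v1=A4 v2=E5 v3=E5 (P5)
bar 1: v0=G3 v1=B3 v2=F4 v3=B4 (M3)
bar 2: v0=F3 v1=A3 v2=E4 v3=C5 (P5)
bar 3: v0=D3 v1=A3 v2=A4 v3=C4 (m7)
bar 4: v0=C3 v1=E3 v2=E4 v3=E4 (M3)
bar 5: v0=D3 v1=A3 v2=C4 v3=A4 (P5)
bar 6: v0=B2 v1=G3 v2=A3 v3=D4 (m3)
bar 7: v0=B3 v1=G4 v2=D5 v3=D5 (m3)
bar 8: v0=A3 v1=A4 v2=E5 v3=E5 (P5)
  R2 @ bar1.0: A4/E5 P5 -> B3/B4 P8 similar
  R4 @ bar1.0: G3/F4 m7 untreated
  R7 @ bar1.0: A4->B3 leap 10st
  R7 @ bar1.0: E5->F4 leap 11st
  R2 @ bar2.0: B3/F4 TT -> A3/E4 P5 similar
  R4 @ bar2.0: F3/E4 M7 untreated
  R3 @ bar3.0: A4 above C4
  R4 @ bar3.0: D3/C4 m7 untreated
  R3 @ bar3.1: A4 above C4
  R3 @ bar3.2: A4 above C4
  R3 @ bar3.3: A4 above C4
  R1 @ bar4.0: A3/A4 P8 -> E3/E4 P8 similar
  R1 @ bar5.0: E3/E4 P8 -> A3/A4 P8 similar
  R2 @ bar5.0: C3/E3 M3 -> D3/A3 P5 similar
  R2 @ bar5.0: C3/E4 M3 -> D3/A4 P5 similar
  R4 @ bar5.0: D3/C4 m7 untreated
  R2 @ bar6.0: A3/A4 P8 -> G3/D4 P5 similar
  R4 @ bar6.0: B2/A3 m7 untreated
  R1 @ bar7.0: G3/D4 P5 -> G4/D5 P5 similar
  R2 @ bar7.0: G3/A3 M2 -> G4/D5 P5 similar
  R2 @ bar7.0: A3/D4 P4 -> D5/D5 P1 similar
  R7 @ bar7.0: A3->D5 leap 17st
  R1 @ bar8.0: G4/D5 P5 -> A4/E5 P5 similar
  R1 @ bar8.0: G4/D5 P5 -> A4/E5 P5 similar
  R1 @ bar8.0: D5/D5 P1 -> E5/E5 P1 similar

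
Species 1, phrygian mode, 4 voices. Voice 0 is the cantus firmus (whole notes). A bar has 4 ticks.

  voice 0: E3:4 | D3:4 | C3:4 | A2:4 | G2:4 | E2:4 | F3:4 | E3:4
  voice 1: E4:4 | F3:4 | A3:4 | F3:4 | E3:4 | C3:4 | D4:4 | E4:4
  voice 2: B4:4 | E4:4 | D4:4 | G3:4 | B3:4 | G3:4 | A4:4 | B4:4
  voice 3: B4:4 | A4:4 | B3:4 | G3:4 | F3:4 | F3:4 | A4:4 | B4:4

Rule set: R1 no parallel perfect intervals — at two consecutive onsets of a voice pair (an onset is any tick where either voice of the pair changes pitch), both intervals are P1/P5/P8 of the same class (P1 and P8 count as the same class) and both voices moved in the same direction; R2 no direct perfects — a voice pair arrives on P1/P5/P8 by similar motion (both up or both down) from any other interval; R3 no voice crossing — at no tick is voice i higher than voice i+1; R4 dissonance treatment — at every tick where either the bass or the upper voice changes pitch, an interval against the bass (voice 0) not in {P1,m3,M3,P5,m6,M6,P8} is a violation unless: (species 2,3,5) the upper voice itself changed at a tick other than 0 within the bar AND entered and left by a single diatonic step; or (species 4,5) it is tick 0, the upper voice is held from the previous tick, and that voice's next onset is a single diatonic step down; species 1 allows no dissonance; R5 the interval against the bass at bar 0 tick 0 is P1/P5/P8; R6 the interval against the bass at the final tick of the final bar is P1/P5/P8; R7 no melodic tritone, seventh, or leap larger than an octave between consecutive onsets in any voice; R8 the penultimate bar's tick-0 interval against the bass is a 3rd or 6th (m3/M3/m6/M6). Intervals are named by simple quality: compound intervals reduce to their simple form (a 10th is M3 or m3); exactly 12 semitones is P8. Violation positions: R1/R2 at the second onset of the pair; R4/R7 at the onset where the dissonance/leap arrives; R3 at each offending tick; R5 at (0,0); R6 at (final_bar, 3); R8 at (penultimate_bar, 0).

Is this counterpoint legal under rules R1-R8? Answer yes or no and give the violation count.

No (34 violations)

bar 0: v0=E3 v1=E4 v2=B4 v3=B4 (P5)
bar 1: v0=D3 v1=F3 v2=E4 v3=A4 (P5)
bar 2: v0=C3 v1=A3 v2=D4 v3=B3 (M7)
bar 3: v0=A2 v1=F3 v2=G3 v3=G3 (m7)
bar 4: v0=G2 v1=E3 v2=B3 v3=F3 (m7)
bar 5: v0=E2 v1=C3 v2=G3 v3=F3 (m2)
bar 6: v0=F3 v1=D4 v2=A4 v3=A4 (M3)
bar 7: v0=E3 v1=E4 v2=B4 v3=B4 (P5)
  R1 @ bar1.0: E3/B4 P5 -> D3/A4 P5 similar
  R4 @ bar1.0: D3/E4 M2 untreated
  R7 @ bar1.0: E4->F3 leap 11st
  R3 @ bar2.0: D4 above B3
  R4 @ bar2.0: C3/D4 M2 untreated
  R4 @ bar2.0: C3/B3 M7 untreated
  R7 @ bar2.0: A4->B3 leap 10st
  R3 @ bar2.1: D4 above B3
  R3 @ bar2.2: D4 above B3
  R3 @ bar2.3: D4 above B3
  R2 @ bar3.0: D4/B3 m3 -> G3/G3 P1 similar
  R4 @ bar3.0: A2/G3 m7 untreated
  R4 @ bar3.0: A2/G3 m7 untreated
  R3 @ bar4.0: B3 above F3
  R4 @ bar4.0: G2/F3 m7 untreated
  R3 @ bar4.1: B3 above F3
  R3 @ bar4.2: B3 above F3
  R3 @ bar4.3: B3 above F3
  R1 @ bar5.0: E3/B3 P5 -> C3/G3 P5 similar
  R3 @ bar5.0: G3 above F3
  R4 @ bar5.0: E2/F3 m2 untreated
  R3 @ bar5.1: G3 above F3
  R3 @ bar5.2: G3 above F3
  R3 @ bar5.3: G3 above F3
  R1 @ bar6.0: C3/G3 P5 -> D4/A4 P5 similar
  R2 @ bar6.0: C3/F3 P4 -> D4/A4 P5 similar
  R2 @ bar6.0: G3/F3 M2 -> A4/A4 P1 similar
  R7 @ bar6.0: E2->F3 leap 13st
  R7 @ bar6.0: C3->D4 leap 14st
  R7 @ bar6.0: G3->A4 leap 14st
  R7 @ bar6.0: F3->A4 leap 16st
  R1 @ bar7.0: D4/A4 P5 -> E4/B4 P5 similar
  R1 @ bar7.0: D4/A4 P5 -> E4/B4 P5 similar
  R1 @ bar7.0: A4/A4 P1 -> B4/B4 P1 similar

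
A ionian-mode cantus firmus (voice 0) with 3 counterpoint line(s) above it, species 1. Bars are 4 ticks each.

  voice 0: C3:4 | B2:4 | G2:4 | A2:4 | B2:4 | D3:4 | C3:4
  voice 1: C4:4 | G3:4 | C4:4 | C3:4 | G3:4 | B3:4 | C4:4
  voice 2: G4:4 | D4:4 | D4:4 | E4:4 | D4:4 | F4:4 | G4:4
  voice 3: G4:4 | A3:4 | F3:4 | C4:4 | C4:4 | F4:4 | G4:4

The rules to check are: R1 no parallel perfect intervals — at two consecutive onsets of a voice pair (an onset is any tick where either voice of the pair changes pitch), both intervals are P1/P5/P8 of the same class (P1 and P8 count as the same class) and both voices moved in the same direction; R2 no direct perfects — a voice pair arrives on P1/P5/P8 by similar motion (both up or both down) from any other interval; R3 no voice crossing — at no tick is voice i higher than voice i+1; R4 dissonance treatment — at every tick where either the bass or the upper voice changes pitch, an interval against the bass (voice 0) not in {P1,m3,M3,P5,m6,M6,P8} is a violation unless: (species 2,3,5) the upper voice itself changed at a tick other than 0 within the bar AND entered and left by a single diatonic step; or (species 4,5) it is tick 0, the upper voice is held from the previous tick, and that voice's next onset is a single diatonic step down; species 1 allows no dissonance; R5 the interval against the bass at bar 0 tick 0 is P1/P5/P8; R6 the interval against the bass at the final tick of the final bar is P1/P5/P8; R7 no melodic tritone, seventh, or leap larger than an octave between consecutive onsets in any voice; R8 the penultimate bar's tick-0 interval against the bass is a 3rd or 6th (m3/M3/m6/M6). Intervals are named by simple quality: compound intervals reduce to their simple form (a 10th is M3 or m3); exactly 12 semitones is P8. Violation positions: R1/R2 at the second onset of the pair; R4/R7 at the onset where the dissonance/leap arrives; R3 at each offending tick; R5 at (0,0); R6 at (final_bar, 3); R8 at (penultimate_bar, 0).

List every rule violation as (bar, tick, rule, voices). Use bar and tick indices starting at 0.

(1, 0, R1, (1, 2))
(1, 0, R3, (2, 3))
(1, 0, R4, (0, 3))
(1, 0, R7, (3,))
(1, 1, R3, (2, 3))
(1, 2, R3, (2, 3))
(1, 3, R3, (2, 3))
(2, 0, R3, (2, 3))
(2, 0, R4, (0, 1))
(2, 0, R4, (0, 3))
(2, 1, R3, (2, 3))
(2, 2, R3, (2, 3))
(2, 3, R3, (2, 3))
(3, 0, R1, (0, 2))
(3, 0, R3, (2, 3))
(3, 1, R3, (2, 3))
(3, 2, R3, (2, 3))
(3, 3, R3, (2, 3))
(4, 0, R3, (2, 3))
(4, 0, R4, (0, 3))
(4, 1, R3, (2, 3))
(4, 2, R3, (2, 3))
(4, 3, R3, (2, 3))
(5, 0, R2, (2, 3))
(6, 0, R1, (2, 3))
(6, 0, R2, (1, 2))
(6, 0, R2, (1, 3))

bar 0: v0=C3 v1=C4 v2=G4 v3=G4 downbeat P5
bar 1: v0=B2 v1=G3 v2=D4 v3=A3 downbeat m7
bar 2: v0=G2 v1=C4 v2=D4 v3=F3 downbeat m7
bar 3: v0=A2 v1=C3 v2=E4 v3=C4 downbeat m3
bar 4: v0=B2 v1=G3 v2=D4 v3=C4 downbeat m2
bar 5: v0=D3 v1=B3 v2=F4 v3=F4 downbeat m3
bar 6: v0=C3 v1=C4 v2=G4 v3=G4 downbeat P5
  -> R1 @ bar 1 tick 0 v(1, 2): C4/G4 P5 -> G3/D4 P5 similar
  -> R3 @ bar 1 tick 0 v(2, 3): D4 above A3
  -> R4 @ bar 1 tick 0 v(0, 3): B2/A3 m7 untreated
  -> R7 @ bar 1 tick 0 v(3,): G4->A3 leap 10st
  -> R3 @ bar 1 tick 1 v(2, 3): D4 above A3
  -> R3 @ bar 1 tick 2 v(2, 3): D4 above A3
  -> R3 @ bar 1 tick 3 v(2, 3): D4 above A3
  -> R3 @ bar 2 tick 0 v(2, 3): D4 above F3
  -> R4 @ bar 2 tick 0 v(0, 1): G2/C4 P4 untreated
  -> R4 @ bar 2 tick 0 v(0, 3): G2/F3 m7 untreated
  -> R3 @ bar 2 tick 1 v(2, 3): D4 above F3
  -> R3 @ bar 2 tick 2 v(2, 3): D4 above F3
  -> R3 @ bar 2 tick 3 v(2, 3): D4 above F3
  -> R1 @ bar 3 tick 0 v(0, 2): G2/D4 P5 -> A2/E4 P5 similar
  -> R3 @ bar 3 tick 0 v(2, 3): E4 above C4
  -> R3 @ bar 3 tick 1 v(2, 3): E4 above C4
  -> R3 @ bar 3 tick 2 v(2, 3): E4 above C4
  -> R3 @ bar 3 tick 3 v(2, 3): E4 above C4
  -> R3 @ bar 4 tick 0 v(2, 3): D4 above C4
  -> R4 @ bar 4 tick 0 v(0, 3): B2/C4 m2 untreated
  -> R3 @ bar 4 tick 1 v(2, 3): D4 above C4
  -> R3 @ bar 4 tick 2 v(2, 3): D4 above C4
  -> R3 @ bar 4 tick 3 v(2, 3): D4 above C4
  -> R2 @ bar 5 tick 0 v(2, 3): D4/C4 M2 -> F4/F4 P1 similar
  -> R1 @ bar 6 tick 0 v(2, 3): F4/F4 P1 -> G4/G4 P1 similar
  -> R2 @ bar 6 tick 0 v(1, 2): B3/F4 TT -> C4/G4 P5 similar
  -> R2 @ bar 6 tick 0 v(1, 3): B3/F4 TT -> C4/G4 P5 similar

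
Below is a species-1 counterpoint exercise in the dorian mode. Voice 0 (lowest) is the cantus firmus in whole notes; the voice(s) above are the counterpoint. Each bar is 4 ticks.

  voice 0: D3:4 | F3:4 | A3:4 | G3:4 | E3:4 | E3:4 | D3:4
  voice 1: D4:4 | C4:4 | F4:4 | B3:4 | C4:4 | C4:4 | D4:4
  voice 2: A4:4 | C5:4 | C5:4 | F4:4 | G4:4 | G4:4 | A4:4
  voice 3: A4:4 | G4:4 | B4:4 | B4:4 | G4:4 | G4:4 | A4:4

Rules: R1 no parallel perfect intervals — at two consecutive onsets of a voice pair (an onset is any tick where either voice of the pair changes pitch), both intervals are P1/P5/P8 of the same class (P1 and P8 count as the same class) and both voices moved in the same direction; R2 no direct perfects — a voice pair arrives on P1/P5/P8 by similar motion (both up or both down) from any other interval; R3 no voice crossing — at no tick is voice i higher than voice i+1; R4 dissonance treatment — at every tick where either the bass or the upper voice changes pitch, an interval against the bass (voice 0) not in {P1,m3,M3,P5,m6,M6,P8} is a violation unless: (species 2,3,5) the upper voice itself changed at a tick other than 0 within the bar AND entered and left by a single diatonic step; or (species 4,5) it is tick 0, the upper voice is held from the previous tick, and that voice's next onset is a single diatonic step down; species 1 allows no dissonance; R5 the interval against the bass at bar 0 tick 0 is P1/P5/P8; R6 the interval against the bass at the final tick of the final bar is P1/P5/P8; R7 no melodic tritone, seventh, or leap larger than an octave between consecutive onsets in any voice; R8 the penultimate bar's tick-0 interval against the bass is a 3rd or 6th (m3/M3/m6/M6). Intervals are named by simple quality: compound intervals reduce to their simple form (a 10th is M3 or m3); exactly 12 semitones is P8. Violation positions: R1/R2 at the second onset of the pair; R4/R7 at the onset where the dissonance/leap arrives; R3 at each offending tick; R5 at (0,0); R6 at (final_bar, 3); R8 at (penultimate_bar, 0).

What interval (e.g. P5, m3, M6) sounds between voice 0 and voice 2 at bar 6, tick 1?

voice 0=D3 voice 2=A4 -> P5

P5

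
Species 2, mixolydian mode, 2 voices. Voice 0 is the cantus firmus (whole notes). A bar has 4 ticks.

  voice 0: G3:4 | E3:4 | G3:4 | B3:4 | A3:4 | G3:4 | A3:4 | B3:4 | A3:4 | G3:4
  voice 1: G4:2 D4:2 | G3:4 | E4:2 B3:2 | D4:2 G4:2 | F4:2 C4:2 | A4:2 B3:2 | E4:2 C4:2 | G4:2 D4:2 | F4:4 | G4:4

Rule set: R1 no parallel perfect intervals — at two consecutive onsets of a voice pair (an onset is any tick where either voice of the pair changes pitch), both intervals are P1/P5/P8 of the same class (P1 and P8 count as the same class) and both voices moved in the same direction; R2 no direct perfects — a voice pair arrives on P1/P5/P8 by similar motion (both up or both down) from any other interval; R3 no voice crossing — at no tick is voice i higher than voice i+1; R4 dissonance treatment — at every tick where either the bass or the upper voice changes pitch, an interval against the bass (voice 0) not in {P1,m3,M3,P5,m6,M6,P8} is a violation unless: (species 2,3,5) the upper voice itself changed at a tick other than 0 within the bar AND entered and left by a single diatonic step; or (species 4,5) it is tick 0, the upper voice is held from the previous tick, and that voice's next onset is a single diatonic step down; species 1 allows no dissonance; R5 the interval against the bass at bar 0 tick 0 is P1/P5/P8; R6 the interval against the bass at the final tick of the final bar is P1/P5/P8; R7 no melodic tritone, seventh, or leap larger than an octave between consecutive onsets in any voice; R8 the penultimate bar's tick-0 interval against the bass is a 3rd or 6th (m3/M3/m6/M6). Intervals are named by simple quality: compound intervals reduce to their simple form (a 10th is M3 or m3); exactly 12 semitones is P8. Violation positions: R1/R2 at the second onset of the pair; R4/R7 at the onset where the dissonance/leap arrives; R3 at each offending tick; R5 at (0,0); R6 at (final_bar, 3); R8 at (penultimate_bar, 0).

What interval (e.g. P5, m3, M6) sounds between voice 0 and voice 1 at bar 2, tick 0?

M6

voice 0=G3 voice 1=E4 -> M6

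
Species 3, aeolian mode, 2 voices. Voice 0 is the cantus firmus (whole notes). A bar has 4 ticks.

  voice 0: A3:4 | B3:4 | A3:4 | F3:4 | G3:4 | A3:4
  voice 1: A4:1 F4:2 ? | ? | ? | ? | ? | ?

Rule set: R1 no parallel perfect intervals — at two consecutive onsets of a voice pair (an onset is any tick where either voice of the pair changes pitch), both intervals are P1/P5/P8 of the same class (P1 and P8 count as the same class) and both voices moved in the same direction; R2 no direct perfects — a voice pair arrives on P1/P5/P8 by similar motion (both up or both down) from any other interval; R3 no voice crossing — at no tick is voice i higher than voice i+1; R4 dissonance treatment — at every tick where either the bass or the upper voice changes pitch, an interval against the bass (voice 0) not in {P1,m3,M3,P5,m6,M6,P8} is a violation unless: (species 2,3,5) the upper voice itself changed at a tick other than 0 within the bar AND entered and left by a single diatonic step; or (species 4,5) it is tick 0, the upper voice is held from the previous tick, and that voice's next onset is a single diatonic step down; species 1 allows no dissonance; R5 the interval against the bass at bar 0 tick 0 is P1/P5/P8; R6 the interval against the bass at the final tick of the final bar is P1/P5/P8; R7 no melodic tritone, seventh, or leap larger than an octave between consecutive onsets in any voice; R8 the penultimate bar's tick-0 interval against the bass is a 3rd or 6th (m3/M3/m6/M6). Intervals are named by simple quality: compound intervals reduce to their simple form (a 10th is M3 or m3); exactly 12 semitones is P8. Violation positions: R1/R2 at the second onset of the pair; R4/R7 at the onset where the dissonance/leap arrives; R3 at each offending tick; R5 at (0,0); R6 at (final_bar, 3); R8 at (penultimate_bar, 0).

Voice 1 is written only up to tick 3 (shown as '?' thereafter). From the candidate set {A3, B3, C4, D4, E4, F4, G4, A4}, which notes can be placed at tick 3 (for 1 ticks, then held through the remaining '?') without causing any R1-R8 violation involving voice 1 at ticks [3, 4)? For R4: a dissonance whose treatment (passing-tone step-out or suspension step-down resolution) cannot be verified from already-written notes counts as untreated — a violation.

A3: legal
B3: violates R4,R7
C4: legal
D4: violates R4
E4: legal
F4: legal
G4: violates R4
A4: legal

{A3, A4, C4, E4, F4}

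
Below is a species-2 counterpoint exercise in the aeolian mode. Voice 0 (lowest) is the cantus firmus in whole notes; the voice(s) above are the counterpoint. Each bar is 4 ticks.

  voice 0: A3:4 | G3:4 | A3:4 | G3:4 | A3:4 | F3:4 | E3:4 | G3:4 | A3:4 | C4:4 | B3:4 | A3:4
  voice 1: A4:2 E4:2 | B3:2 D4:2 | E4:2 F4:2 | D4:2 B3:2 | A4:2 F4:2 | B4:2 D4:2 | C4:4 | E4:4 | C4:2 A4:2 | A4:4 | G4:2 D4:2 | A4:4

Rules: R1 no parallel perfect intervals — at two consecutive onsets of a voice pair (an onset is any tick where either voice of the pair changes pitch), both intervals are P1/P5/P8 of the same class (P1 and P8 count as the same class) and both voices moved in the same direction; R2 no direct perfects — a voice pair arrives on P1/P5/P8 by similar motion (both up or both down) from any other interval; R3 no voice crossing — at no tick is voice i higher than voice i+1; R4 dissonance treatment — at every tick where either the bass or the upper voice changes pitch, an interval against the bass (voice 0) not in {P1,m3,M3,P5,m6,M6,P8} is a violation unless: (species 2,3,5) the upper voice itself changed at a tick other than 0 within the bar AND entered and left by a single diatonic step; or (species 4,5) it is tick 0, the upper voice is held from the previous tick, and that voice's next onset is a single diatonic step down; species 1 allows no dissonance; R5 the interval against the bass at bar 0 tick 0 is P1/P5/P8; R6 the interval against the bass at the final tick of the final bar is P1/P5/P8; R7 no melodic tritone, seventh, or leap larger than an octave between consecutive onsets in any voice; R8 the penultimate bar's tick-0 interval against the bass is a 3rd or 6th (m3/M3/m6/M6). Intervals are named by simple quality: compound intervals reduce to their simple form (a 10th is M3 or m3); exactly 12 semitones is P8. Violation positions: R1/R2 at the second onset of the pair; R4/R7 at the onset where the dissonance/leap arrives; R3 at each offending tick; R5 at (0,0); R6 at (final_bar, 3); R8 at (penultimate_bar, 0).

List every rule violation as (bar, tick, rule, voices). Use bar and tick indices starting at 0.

(2, 0, R1, (0, 1))
(3, 0, R2, (0, 1))
(4, 0, R2, (0, 1))
(4, 0, R7, (1,))
(5, 0, R4, (0, 1))
(5, 0, R7, (1,))

bar 0: v0=A3 v1=A4 downbeat P8
bar 1: v0=G3 v1=B3 downbeat M3
bar 2: v0=A3 v1=E4 downbeat P5
bar 3: v0=G3 v1=D4 downbeat P5
bar 4: v0=A3 v1=A4 downbeat P8
bar 5: v0=F3 v1=B4 downbeat TT
bar 6: v0=E3 v1=C4 downbeat m6
bar 7: v0=G3 v1=E4 downbeat M6
bar 8: v0=A3 v1=C4 downbeat m3
bar 9: v0=C4 v1=A4 downbeat M6
bar 10: v0=B3 v1=G4 downbeat m6
bar 11: v0=A3 v1=A4 downbeat P8
  -> R1 @ bar 2 tick 0 v(0, 1): G3/D4 P5 -> A3/E4 P5 similar
  -> R2 @ bar 3 tick 0 v(0, 1): A3/F4 m6 -> G3/D4 P5 similar
  -> R2 @ bar 4 tick 0 v(0, 1): G3/B3 M3 -> A3/A4 P8 similar
  -> R7 @ bar 4 tick 0 v(1,): B3->A4 leap 10st
  -> R4 @ bar 5 tick 0 v(0, 1): F3/B4 TT untreated
  -> R7 @ bar 5 tick 0 v(1,): F4->B4 leap 6st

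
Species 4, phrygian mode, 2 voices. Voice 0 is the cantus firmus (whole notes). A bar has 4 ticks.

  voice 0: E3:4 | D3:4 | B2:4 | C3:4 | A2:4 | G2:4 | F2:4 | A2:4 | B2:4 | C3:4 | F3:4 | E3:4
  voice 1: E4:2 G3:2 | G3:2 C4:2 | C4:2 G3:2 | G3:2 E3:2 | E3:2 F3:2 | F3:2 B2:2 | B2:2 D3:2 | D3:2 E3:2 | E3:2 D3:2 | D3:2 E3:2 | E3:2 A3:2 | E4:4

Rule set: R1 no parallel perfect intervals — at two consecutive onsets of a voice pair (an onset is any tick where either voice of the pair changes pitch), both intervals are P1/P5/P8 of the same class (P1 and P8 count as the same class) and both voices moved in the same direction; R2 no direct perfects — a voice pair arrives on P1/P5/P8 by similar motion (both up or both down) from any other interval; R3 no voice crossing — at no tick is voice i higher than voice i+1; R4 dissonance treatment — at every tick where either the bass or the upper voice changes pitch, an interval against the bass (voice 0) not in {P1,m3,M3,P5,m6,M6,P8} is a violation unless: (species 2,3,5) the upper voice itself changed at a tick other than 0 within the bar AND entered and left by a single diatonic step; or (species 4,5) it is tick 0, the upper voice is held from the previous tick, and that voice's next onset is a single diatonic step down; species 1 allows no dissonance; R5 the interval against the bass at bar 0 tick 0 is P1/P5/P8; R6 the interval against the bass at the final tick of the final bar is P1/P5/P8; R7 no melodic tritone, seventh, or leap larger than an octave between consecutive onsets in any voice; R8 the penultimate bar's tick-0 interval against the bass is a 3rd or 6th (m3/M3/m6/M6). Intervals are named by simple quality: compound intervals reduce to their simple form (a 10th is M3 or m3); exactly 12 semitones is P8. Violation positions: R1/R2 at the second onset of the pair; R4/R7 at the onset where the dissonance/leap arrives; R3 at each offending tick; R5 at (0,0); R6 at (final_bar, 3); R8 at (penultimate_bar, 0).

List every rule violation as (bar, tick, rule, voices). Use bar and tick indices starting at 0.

bar 0: v0=E3 v1=E4 downbeat P8
bar 1: v0=D3 v1=G3 downbeat P4
bar 2: v0=B2 v1=C4 downbeat m2
bar 3: v0=C3 v1=G3 downbeat P5
bar 4: v0=A2 v1=E3 downbeat P5
bar 5: v0=G2 v1=F3 downbeat m7
bar 6: v0=F2 v1=B2 downbeat TT
bar 7: v0=A2 v1=D3 downbeat P4
bar 8: v0=B2 v1=E3 downbeat P4
bar 9: v0=C3 v1=D3 downbeat M2
bar 10: v0=F3 v1=E3 downbeat m2
bar 11: v0=E3 v1=E4 downbeat P8
  -> R4 @ bar 1 tick 0 v(0, 1): D3/G3 P4 untreated
  -> R4 @ bar 1 tick 2 v(0, 1): D3/C4 m7 untreated
  -> R4 @ bar 2 tick 0 v(0, 1): B2/C4 m2 untreated
  -> R4 @ bar 5 tick 0 v(0, 1): G2/F3 m7 untreated
  -> R7 @ bar 5 tick 2 v(1,): F3->B2 leap 6st
  -> R4 @ bar 6 tick 0 v(0, 1): F2/B2 TT untreated
  -> R4 @ bar 7 tick 0 v(0, 1): A2/D3 P4 untreated
  -> R4 @ bar 9 tick 0 v(0, 1): C3/D3 M2 untreated
  -> R3 @ bar 10 tick 0 v(0, 1): F3 above E3
  -> R4 @ bar 10 tick 0 v(0, 1): F3/E3 m2 untreated
  -> R8 @ bar 10 tick 0 v(0, 1): penult m2 not 3rd/6th
  -> R3 @ bar 10 tick 1 v(0, 1): F3 above E3

(1, 0, R4, (0, 1))
(1, 2, R4, (0, 1))
(2, 0, R4, (0, 1))
(5, 0, R4, (0, 1))
(5, 2, R7, (1,))
(6, 0, R4, (0, 1))
(7, 0, R4, (0, 1))
(9, 0, R4, (0, 1))
(10, 0, R3, (0, 1))
(10, 0, R4, (0, 1))
(10, 0, R8, (0, 1))
(10, 1, R3, (0, 1))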